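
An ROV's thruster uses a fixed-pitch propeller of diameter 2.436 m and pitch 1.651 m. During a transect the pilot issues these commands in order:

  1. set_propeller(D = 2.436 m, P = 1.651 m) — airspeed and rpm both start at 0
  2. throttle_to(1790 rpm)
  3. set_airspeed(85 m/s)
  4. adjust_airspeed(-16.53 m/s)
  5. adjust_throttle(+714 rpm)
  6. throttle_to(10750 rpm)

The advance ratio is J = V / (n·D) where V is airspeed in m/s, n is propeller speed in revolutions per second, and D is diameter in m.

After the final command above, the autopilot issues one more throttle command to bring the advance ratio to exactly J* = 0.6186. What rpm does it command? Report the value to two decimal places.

rpm = 2726.24

set_propeller: D = 2.436 m, P = 1.651 m (p = P/D = 0.677750); state ← (V=0, rpm=0)
throttle_to(1790): rpm ← 1790
set_airspeed(85): V ← 85 m/s
adjust_airspeed(-16.53): V ← 85 -16.53 = 68.47 m/s
adjust_throttle(+714): rpm ← 1790 +714 = 2504
throttle_to(10750): rpm ← 10750
final state: V = 68.47 m/s, rpm = 10750 → n = rpm/60 = 179.166667 rev/s
target J* = 0.6186; solve J* = V/(n·D) for n: n = V/(J*·D) = 68.47/(0.6186 × 2.436) = 45.437364 rev/s
rpm = 60·n = 2726.241840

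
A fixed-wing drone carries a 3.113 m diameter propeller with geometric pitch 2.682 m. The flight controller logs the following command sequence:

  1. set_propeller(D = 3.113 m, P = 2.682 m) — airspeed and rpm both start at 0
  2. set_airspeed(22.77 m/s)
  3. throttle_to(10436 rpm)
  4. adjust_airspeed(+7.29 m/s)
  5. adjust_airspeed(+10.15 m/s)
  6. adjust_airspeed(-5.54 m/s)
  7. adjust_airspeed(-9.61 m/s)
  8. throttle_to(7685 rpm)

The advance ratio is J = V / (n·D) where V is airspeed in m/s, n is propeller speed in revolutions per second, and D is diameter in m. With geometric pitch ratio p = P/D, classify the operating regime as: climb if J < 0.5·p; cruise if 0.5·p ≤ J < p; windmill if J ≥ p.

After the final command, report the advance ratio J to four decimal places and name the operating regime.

set_propeller: D = 3.113 m, P = 2.682 m (p = P/D = 0.861548); state ← (V=0, rpm=0)
set_airspeed(22.77): V ← 22.77 m/s
throttle_to(10436): rpm ← 10436
adjust_airspeed(+7.29): V ← 22.77 +7.29 = 30.06 m/s
adjust_airspeed(+10.15): V ← 30.06 +10.15 = 40.21 m/s
adjust_airspeed(-5.54): V ← 40.21 -5.54 = 34.67 m/s
adjust_airspeed(-9.61): V ← 34.67 -9.61 = 25.06 m/s
throttle_to(7685): rpm ← 7685
final state: V = 25.06 m/s, rpm = 7685 → n = rpm/60 = 128.083333 rev/s
J = V / (n·D) = 25.06 / (128.083333 × 3.113) = 0.062851
regime bands: climb J<0.4308 | cruise [0.4308, 0.8615) | windmill J≥0.8615
J = 0.0629 → climb

J = 0.0629, regime = climb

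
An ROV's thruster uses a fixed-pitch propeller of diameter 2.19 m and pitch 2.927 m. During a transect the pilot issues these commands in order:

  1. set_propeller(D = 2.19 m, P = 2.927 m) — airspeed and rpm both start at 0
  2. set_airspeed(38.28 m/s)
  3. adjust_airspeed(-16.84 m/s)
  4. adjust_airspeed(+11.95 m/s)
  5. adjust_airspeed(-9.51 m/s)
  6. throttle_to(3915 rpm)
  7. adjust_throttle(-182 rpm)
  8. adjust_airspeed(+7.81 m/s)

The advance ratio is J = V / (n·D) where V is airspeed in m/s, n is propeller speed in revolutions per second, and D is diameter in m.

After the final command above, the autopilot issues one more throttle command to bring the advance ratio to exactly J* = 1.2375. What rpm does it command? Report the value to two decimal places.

set_propeller: D = 2.19 m, P = 2.927 m (p = P/D = 1.336530); state ← (V=0, rpm=0)
set_airspeed(38.28): V ← 38.28 m/s
adjust_airspeed(-16.84): V ← 38.28 -16.84 = 21.44 m/s
adjust_airspeed(+11.95): V ← 21.44 +11.95 = 33.39 m/s
adjust_airspeed(-9.51): V ← 33.39 -9.51 = 23.88 m/s
throttle_to(3915): rpm ← 3915
adjust_throttle(-182): rpm ← 3915 -182 = 3733
adjust_airspeed(+7.81): V ← 23.88 +7.81 = 31.69 m/s
final state: V = 31.69 m/s, rpm = 3733 → n = rpm/60 = 62.216667 rev/s
target J* = 1.2375; solve J* = V/(n·D) for n: n = V/(J*·D) = 31.69/(1.2375 × 2.19) = 11.693188 rev/s
rpm = 60·n = 701.591255

rpm = 701.59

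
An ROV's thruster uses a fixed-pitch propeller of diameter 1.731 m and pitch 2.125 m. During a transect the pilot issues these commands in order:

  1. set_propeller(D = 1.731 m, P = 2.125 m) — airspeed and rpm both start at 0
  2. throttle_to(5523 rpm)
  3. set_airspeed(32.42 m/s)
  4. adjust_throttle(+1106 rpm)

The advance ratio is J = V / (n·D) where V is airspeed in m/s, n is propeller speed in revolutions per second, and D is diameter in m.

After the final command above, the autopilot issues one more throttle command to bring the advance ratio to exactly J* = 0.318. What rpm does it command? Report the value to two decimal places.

set_propeller: D = 1.731 m, P = 2.125 m (p = P/D = 1.227614); state ← (V=0, rpm=0)
throttle_to(5523): rpm ← 5523
set_airspeed(32.42): V ← 32.42 m/s
adjust_throttle(+1106): rpm ← 5523 +1106 = 6629
final state: V = 32.42 m/s, rpm = 6629 → n = rpm/60 = 110.483333 rev/s
target J* = 0.318; solve J* = V/(n·D) for n: n = V/(J*·D) = 32.42/(0.318 × 1.731) = 58.896410 rev/s
rpm = 60·n = 3533.784594

rpm = 3533.78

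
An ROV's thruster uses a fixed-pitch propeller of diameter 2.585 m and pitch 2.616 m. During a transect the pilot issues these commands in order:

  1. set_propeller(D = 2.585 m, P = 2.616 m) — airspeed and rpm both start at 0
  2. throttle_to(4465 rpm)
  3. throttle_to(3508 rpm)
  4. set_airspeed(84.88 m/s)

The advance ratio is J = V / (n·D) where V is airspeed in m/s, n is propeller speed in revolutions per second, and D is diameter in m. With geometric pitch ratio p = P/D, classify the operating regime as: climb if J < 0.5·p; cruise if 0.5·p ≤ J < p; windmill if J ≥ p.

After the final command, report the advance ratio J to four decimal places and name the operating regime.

J = 0.5616, regime = cruise

set_propeller: D = 2.585 m, P = 2.616 m (p = P/D = 1.011992); state ← (V=0, rpm=0)
throttle_to(4465): rpm ← 4465
throttle_to(3508): rpm ← 3508
set_airspeed(84.88): V ← 84.88 m/s
final state: V = 84.88 m/s, rpm = 3508 → n = rpm/60 = 58.466667 rev/s
J = V / (n·D) = 84.88 / (58.466667 × 2.585) = 0.561612
regime bands: climb J<0.5060 | cruise [0.5060, 1.0120) | windmill J≥1.0120
J = 0.5616 → cruise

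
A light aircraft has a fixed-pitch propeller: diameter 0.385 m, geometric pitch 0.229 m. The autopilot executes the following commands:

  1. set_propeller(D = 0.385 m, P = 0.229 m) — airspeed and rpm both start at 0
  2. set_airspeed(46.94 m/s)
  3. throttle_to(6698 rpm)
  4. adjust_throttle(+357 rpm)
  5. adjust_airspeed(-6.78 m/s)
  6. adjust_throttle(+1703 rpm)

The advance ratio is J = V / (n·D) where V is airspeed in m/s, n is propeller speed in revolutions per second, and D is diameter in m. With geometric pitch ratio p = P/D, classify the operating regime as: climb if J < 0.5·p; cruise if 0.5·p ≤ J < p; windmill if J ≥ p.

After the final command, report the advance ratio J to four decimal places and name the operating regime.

set_propeller: D = 0.385 m, P = 0.229 m (p = P/D = 0.594805); state ← (V=0, rpm=0)
set_airspeed(46.94): V ← 46.94 m/s
throttle_to(6698): rpm ← 6698
adjust_throttle(+357): rpm ← 6698 +357 = 7055
adjust_airspeed(-6.78): V ← 46.94 -6.78 = 40.16 m/s
adjust_throttle(+1703): rpm ← 7055 +1703 = 8758
final state: V = 40.16 m/s, rpm = 8758 → n = rpm/60 = 145.966667 rev/s
J = V / (n·D) = 40.16 / (145.966667 × 0.385) = 0.714627
regime bands: climb J<0.2974 | cruise [0.2974, 0.5948) | windmill J≥0.5948
J = 0.7146 → windmill

J = 0.7146, regime = windmill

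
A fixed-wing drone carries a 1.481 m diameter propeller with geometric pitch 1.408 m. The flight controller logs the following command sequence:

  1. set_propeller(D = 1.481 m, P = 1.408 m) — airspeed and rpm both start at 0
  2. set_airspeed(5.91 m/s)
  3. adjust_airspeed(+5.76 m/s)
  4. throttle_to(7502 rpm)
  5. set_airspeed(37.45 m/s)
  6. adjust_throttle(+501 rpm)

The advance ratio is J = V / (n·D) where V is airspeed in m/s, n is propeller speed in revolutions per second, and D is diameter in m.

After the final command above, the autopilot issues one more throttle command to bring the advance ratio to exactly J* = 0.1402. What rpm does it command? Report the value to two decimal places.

set_propeller: D = 1.481 m, P = 1.408 m (p = P/D = 0.950709); state ← (V=0, rpm=0)
set_airspeed(5.91): V ← 5.91 m/s
adjust_airspeed(+5.76): V ← 5.91 +5.76 = 11.67 m/s
throttle_to(7502): rpm ← 7502
set_airspeed(37.45): V ← 37.45 m/s
adjust_throttle(+501): rpm ← 7502 +501 = 8003
final state: V = 37.45 m/s, rpm = 8003 → n = rpm/60 = 133.383333 rev/s
target J* = 0.1402; solve J* = V/(n·D) for n: n = V/(J*·D) = 37.45/(0.1402 × 1.481) = 180.363540 rev/s
rpm = 60·n = 10821.812381

rpm = 10821.81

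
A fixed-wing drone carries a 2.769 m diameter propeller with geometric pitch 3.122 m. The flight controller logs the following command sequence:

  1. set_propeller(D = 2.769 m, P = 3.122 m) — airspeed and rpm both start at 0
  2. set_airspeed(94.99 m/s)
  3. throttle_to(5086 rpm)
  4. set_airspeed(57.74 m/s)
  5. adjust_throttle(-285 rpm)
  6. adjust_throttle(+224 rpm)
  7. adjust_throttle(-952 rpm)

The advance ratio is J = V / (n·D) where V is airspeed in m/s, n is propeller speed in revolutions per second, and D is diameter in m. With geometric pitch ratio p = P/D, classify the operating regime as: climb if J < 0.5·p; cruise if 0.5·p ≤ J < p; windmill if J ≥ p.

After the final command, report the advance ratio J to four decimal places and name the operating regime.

set_propeller: D = 2.769 m, P = 3.122 m (p = P/D = 1.127483); state ← (V=0, rpm=0)
set_airspeed(94.99): V ← 94.99 m/s
throttle_to(5086): rpm ← 5086
set_airspeed(57.74): V ← 57.74 m/s
adjust_throttle(-285): rpm ← 5086 -285 = 4801
adjust_throttle(+224): rpm ← 4801 +224 = 5025
adjust_throttle(-952): rpm ← 5025 -952 = 4073
final state: V = 57.74 m/s, rpm = 4073 → n = rpm/60 = 67.883333 rev/s
J = V / (n·D) = 57.74 / (67.883333 × 2.769) = 0.307178
regime bands: climb J<0.5637 | cruise [0.5637, 1.1275) | windmill J≥1.1275
J = 0.3072 → climb

J = 0.3072, regime = climb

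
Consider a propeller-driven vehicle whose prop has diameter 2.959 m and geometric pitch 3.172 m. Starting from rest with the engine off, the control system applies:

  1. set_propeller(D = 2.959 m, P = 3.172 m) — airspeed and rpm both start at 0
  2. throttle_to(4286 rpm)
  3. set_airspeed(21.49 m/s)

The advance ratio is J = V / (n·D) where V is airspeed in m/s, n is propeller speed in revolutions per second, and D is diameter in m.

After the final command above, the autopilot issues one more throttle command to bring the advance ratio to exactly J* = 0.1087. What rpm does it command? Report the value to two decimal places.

set_propeller: D = 2.959 m, P = 3.172 m (p = P/D = 1.071984); state ← (V=0, rpm=0)
throttle_to(4286): rpm ← 4286
set_airspeed(21.49): V ← 21.49 m/s
final state: V = 21.49 m/s, rpm = 4286 → n = rpm/60 = 71.433333 rev/s
target J* = 0.1087; solve J* = V/(n·D) for n: n = V/(J*·D) = 21.49/(0.1087 × 2.959) = 66.813144 rev/s
rpm = 60·n = 4008.788618

rpm = 4008.79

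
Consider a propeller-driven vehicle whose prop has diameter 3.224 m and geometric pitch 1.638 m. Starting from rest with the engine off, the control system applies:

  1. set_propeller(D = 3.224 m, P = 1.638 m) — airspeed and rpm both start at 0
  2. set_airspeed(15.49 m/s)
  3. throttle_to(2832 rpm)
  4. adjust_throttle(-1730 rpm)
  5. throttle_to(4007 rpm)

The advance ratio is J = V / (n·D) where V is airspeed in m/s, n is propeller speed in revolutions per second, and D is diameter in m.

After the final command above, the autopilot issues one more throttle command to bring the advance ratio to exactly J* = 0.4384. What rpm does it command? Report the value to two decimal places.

set_propeller: D = 3.224 m, P = 1.638 m (p = P/D = 0.508065); state ← (V=0, rpm=0)
set_airspeed(15.49): V ← 15.49 m/s
throttle_to(2832): rpm ← 2832
adjust_throttle(-1730): rpm ← 2832 -1730 = 1102
throttle_to(4007): rpm ← 4007
final state: V = 15.49 m/s, rpm = 4007 → n = rpm/60 = 66.783333 rev/s
target J* = 0.4384; solve J* = V/(n·D) for n: n = V/(J*·D) = 15.49/(0.4384 × 3.224) = 10.959376 rev/s
rpm = 60·n = 657.562578

rpm = 657.56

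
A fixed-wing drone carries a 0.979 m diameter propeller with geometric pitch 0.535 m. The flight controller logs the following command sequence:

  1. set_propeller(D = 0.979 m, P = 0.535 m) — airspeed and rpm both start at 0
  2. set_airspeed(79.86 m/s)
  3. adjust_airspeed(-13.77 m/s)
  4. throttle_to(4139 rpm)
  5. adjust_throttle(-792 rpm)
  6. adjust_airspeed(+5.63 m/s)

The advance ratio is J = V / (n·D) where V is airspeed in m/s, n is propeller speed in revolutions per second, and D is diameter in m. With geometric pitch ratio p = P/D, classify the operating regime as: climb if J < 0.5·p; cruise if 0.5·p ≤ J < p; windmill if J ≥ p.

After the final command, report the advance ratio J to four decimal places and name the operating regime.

J = 1.3133, regime = windmill

set_propeller: D = 0.979 m, P = 0.535 m (p = P/D = 0.546476); state ← (V=0, rpm=0)
set_airspeed(79.86): V ← 79.86 m/s
adjust_airspeed(-13.77): V ← 79.86 -13.77 = 66.09 m/s
throttle_to(4139): rpm ← 4139
adjust_throttle(-792): rpm ← 4139 -792 = 3347
adjust_airspeed(+5.63): V ← 66.09 +5.63 = 71.72 m/s
final state: V = 71.72 m/s, rpm = 3347 → n = rpm/60 = 55.783333 rev/s
J = V / (n·D) = 71.72 / (55.783333 × 0.979) = 1.313267
regime bands: climb J<0.2732 | cruise [0.2732, 0.5465) | windmill J≥0.5465
J = 1.3133 → windmill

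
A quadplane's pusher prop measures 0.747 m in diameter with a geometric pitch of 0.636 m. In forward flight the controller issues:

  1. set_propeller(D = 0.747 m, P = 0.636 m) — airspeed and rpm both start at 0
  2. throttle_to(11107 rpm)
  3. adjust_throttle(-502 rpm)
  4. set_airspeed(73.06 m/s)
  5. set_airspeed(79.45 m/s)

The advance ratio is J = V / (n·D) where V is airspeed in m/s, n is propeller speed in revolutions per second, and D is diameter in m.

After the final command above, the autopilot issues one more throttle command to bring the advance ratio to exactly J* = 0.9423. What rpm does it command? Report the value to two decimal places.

set_propeller: D = 0.747 m, P = 0.636 m (p = P/D = 0.851406); state ← (V=0, rpm=0)
throttle_to(11107): rpm ← 11107
adjust_throttle(-502): rpm ← 11107 -502 = 10605
set_airspeed(73.06): V ← 73.06 m/s
set_airspeed(79.45): V ← 79.45 m/s
final state: V = 79.45 m/s, rpm = 10605 → n = rpm/60 = 176.750000 rev/s
target J* = 0.9423; solve J* = V/(n·D) for n: n = V/(J*·D) = 79.45/(0.9423 × 0.747) = 112.871451 rev/s
rpm = 60·n = 6772.287068

rpm = 6772.29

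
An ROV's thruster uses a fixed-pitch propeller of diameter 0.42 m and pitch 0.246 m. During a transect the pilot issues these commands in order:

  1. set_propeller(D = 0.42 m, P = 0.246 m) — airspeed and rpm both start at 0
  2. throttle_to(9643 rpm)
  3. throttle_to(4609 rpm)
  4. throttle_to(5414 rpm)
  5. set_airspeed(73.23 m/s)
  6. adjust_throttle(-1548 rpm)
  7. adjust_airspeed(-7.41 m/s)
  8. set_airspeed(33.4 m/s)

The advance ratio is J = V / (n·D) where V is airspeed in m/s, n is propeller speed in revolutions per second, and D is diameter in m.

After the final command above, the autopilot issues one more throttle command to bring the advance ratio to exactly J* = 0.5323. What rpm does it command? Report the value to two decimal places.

rpm = 8963.80

set_propeller: D = 0.42 m, P = 0.246 m (p = P/D = 0.585714); state ← (V=0, rpm=0)
throttle_to(9643): rpm ← 9643
throttle_to(4609): rpm ← 4609
throttle_to(5414): rpm ← 5414
set_airspeed(73.23): V ← 73.23 m/s
adjust_throttle(-1548): rpm ← 5414 -1548 = 3866
adjust_airspeed(-7.41): V ← 73.23 -7.41 = 65.82 m/s
set_airspeed(33.4): V ← 33.4 m/s
final state: V = 33.4 m/s, rpm = 3866 → n = rpm/60 = 64.433333 rev/s
target J* = 0.5323; solve J* = V/(n·D) for n: n = V/(J*·D) = 33.4/(0.5323 × 0.42) = 149.396599 rev/s
rpm = 60·n = 8963.795926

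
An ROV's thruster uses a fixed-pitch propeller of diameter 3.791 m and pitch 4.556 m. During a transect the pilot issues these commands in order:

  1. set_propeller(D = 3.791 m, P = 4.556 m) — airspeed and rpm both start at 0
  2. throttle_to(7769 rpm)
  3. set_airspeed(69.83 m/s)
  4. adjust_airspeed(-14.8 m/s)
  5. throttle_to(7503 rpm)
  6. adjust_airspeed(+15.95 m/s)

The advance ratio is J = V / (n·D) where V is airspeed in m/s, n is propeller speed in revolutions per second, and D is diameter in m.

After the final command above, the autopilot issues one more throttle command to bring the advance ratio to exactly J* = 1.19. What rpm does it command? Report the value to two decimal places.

rpm = 944.03

set_propeller: D = 3.791 m, P = 4.556 m (p = P/D = 1.201794); state ← (V=0, rpm=0)
throttle_to(7769): rpm ← 7769
set_airspeed(69.83): V ← 69.83 m/s
adjust_airspeed(-14.8): V ← 69.83 -14.8 = 55.03 m/s
throttle_to(7503): rpm ← 7503
adjust_airspeed(+15.95): V ← 55.03 +15.95 = 70.98 m/s
final state: V = 70.98 m/s, rpm = 7503 → n = rpm/60 = 125.050000 rev/s
target J* = 1.19; solve J* = V/(n·D) for n: n = V/(J*·D) = 70.98/(1.19 × 3.791) = 15.733859 rev/s
rpm = 60·n = 944.031530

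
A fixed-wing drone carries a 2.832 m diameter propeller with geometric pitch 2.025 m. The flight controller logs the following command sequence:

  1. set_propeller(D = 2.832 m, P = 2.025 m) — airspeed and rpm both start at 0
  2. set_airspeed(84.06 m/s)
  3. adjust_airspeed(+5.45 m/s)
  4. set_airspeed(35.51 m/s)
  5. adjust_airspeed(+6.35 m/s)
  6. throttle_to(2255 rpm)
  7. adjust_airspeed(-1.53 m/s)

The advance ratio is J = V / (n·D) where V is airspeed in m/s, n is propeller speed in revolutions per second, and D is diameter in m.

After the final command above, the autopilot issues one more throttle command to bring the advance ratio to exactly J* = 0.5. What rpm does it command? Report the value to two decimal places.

rpm = 1708.90

set_propeller: D = 2.832 m, P = 2.025 m (p = P/D = 0.715042); state ← (V=0, rpm=0)
set_airspeed(84.06): V ← 84.06 m/s
adjust_airspeed(+5.45): V ← 84.06 +5.45 = 89.51 m/s
set_airspeed(35.51): V ← 35.51 m/s
adjust_airspeed(+6.35): V ← 35.51 +6.35 = 41.86 m/s
throttle_to(2255): rpm ← 2255
adjust_airspeed(-1.53): V ← 41.86 -1.53 = 40.33 m/s
final state: V = 40.33 m/s, rpm = 2255 → n = rpm/60 = 37.583333 rev/s
target J* = 0.5; solve J* = V/(n·D) for n: n = V/(J*·D) = 40.33/(0.5 × 2.832) = 28.481638 rev/s
rpm = 60·n = 1708.898305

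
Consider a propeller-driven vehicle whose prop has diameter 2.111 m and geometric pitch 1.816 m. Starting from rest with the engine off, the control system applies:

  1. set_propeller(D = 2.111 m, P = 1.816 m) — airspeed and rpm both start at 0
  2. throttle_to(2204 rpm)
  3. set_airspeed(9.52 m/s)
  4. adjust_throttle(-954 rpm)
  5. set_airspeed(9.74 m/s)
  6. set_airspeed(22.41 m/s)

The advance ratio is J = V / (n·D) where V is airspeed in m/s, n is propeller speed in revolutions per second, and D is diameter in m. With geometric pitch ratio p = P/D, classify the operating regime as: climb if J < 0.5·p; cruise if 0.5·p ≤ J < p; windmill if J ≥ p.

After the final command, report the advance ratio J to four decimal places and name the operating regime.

J = 0.5096, regime = cruise

set_propeller: D = 2.111 m, P = 1.816 m (p = P/D = 0.860256); state ← (V=0, rpm=0)
throttle_to(2204): rpm ← 2204
set_airspeed(9.52): V ← 9.52 m/s
adjust_throttle(-954): rpm ← 2204 -954 = 1250
set_airspeed(9.74): V ← 9.74 m/s
set_airspeed(22.41): V ← 22.41 m/s
final state: V = 22.41 m/s, rpm = 1250 → n = rpm/60 = 20.833333 rev/s
J = V / (n·D) = 22.41 / (20.833333 × 2.111) = 0.509559
regime bands: climb J<0.4301 | cruise [0.4301, 0.8603) | windmill J≥0.8603
J = 0.5096 → cruise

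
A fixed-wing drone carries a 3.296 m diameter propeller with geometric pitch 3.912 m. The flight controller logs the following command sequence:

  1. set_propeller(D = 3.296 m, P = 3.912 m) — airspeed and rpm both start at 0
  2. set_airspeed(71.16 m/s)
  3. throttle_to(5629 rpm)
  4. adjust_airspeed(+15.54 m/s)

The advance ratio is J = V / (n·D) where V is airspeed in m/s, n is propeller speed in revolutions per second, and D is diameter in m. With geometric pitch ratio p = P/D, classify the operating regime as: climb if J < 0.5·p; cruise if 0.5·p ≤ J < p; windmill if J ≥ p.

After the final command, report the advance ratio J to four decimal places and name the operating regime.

J = 0.2804, regime = climb

set_propeller: D = 3.296 m, P = 3.912 m (p = P/D = 1.186893); state ← (V=0, rpm=0)
set_airspeed(71.16): V ← 71.16 m/s
throttle_to(5629): rpm ← 5629
adjust_airspeed(+15.54): V ← 71.16 +15.54 = 86.7 m/s
final state: V = 86.7 m/s, rpm = 5629 → n = rpm/60 = 93.816667 rev/s
J = V / (n·D) = 86.7 / (93.816667 × 3.296) = 0.280383
regime bands: climb J<0.5934 | cruise [0.5934, 1.1869) | windmill J≥1.1869
J = 0.2804 → climb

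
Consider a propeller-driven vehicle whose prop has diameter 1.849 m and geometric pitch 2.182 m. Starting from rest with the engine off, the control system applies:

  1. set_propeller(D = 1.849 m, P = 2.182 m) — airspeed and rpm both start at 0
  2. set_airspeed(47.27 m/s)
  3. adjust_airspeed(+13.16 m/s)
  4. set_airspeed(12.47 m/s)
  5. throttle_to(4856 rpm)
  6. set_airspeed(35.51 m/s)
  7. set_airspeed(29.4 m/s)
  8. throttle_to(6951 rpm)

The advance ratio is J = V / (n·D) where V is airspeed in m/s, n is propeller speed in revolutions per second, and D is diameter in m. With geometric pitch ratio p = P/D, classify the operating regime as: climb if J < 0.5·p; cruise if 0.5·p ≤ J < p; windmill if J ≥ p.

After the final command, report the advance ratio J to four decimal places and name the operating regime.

J = 0.1373, regime = climb

set_propeller: D = 1.849 m, P = 2.182 m (p = P/D = 1.180097); state ← (V=0, rpm=0)
set_airspeed(47.27): V ← 47.27 m/s
adjust_airspeed(+13.16): V ← 47.27 +13.16 = 60.43 m/s
set_airspeed(12.47): V ← 12.47 m/s
throttle_to(4856): rpm ← 4856
set_airspeed(35.51): V ← 35.51 m/s
set_airspeed(29.4): V ← 29.4 m/s
throttle_to(6951): rpm ← 6951
final state: V = 29.4 m/s, rpm = 6951 → n = rpm/60 = 115.850000 rev/s
J = V / (n·D) = 29.4 / (115.850000 × 1.849) = 0.137251
regime bands: climb J<0.5900 | cruise [0.5900, 1.1801) | windmill J≥1.1801
J = 0.1373 → climb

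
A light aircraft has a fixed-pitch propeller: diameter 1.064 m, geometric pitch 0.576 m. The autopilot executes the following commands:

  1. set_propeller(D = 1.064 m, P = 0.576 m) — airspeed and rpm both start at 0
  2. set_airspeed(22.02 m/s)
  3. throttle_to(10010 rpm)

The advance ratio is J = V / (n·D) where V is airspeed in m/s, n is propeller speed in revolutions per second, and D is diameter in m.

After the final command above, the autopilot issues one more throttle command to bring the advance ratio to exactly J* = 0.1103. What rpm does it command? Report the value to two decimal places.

set_propeller: D = 1.064 m, P = 0.576 m (p = P/D = 0.541353); state ← (V=0, rpm=0)
set_airspeed(22.02): V ← 22.02 m/s
throttle_to(10010): rpm ← 10010
final state: V = 22.02 m/s, rpm = 10010 → n = rpm/60 = 166.833333 rev/s
target J* = 0.1103; solve J* = V/(n·D) for n: n = V/(J*·D) = 22.02/(0.1103 × 1.064) = 187.629091 rev/s
rpm = 60·n = 11257.745452

rpm = 11257.75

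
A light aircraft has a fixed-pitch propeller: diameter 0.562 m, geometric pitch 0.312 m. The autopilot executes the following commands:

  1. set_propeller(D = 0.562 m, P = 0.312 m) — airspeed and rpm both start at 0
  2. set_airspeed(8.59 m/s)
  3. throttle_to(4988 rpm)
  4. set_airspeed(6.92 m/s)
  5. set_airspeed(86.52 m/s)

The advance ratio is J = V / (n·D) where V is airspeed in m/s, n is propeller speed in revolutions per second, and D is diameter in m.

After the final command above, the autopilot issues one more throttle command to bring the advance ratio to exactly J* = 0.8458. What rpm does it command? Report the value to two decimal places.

rpm = 10921.03

set_propeller: D = 0.562 m, P = 0.312 m (p = P/D = 0.555160); state ← (V=0, rpm=0)
set_airspeed(8.59): V ← 8.59 m/s
throttle_to(4988): rpm ← 4988
set_airspeed(6.92): V ← 6.92 m/s
set_airspeed(86.52): V ← 86.52 m/s
final state: V = 86.52 m/s, rpm = 4988 → n = rpm/60 = 83.133333 rev/s
target J* = 0.8458; solve J* = V/(n·D) for n: n = V/(J*·D) = 86.52/(0.8458 × 0.562) = 182.017236 rev/s
rpm = 60·n = 10921.034141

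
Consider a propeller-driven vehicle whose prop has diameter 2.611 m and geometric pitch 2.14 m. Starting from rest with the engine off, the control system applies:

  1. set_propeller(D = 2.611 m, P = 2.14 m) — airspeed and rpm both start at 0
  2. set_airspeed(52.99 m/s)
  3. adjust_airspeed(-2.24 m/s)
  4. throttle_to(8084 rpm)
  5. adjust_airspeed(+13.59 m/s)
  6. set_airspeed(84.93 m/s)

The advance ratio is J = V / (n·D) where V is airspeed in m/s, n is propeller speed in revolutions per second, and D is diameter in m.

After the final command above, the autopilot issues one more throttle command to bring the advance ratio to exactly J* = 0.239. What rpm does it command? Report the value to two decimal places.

rpm = 8165.97

set_propeller: D = 2.611 m, P = 2.14 m (p = P/D = 0.819609); state ← (V=0, rpm=0)
set_airspeed(52.99): V ← 52.99 m/s
adjust_airspeed(-2.24): V ← 52.99 -2.24 = 50.75 m/s
throttle_to(8084): rpm ← 8084
adjust_airspeed(+13.59): V ← 50.75 +13.59 = 64.34 m/s
set_airspeed(84.93): V ← 84.93 m/s
final state: V = 84.93 m/s, rpm = 8084 → n = rpm/60 = 134.733333 rev/s
target J* = 0.239; solve J* = V/(n·D) for n: n = V/(J*·D) = 84.93/(0.239 × 2.611) = 136.099444 rev/s
rpm = 60·n = 8165.966646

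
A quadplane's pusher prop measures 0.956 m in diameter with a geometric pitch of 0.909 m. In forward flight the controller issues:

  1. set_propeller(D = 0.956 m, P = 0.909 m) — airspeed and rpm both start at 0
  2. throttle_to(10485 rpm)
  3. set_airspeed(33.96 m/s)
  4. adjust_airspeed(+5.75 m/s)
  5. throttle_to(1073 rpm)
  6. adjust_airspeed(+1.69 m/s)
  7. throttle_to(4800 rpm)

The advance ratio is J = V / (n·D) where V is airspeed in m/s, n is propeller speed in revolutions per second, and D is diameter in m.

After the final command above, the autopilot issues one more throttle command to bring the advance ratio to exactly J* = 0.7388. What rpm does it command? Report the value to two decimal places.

set_propeller: D = 0.956 m, P = 0.909 m (p = P/D = 0.950837); state ← (V=0, rpm=0)
throttle_to(10485): rpm ← 10485
set_airspeed(33.96): V ← 33.96 m/s
adjust_airspeed(+5.75): V ← 33.96 +5.75 = 39.71 m/s
throttle_to(1073): rpm ← 1073
adjust_airspeed(+1.69): V ← 39.71 +1.69 = 41.4 m/s
throttle_to(4800): rpm ← 4800
final state: V = 41.4 m/s, rpm = 4800 → n = rpm/60 = 80.000000 rev/s
target J* = 0.7388; solve J* = V/(n·D) for n: n = V/(J*·D) = 41.4/(0.7388 × 0.956) = 58.615917 rev/s
rpm = 60·n = 3516.955008

rpm = 3516.96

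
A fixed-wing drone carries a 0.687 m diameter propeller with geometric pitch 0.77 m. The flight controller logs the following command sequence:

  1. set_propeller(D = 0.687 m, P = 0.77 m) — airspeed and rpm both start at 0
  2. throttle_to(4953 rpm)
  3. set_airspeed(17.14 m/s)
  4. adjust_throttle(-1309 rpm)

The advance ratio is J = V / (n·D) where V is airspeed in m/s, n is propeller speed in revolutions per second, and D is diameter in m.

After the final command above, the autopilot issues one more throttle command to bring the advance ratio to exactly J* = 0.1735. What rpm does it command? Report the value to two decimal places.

rpm = 8627.91

set_propeller: D = 0.687 m, P = 0.77 m (p = P/D = 1.120815); state ← (V=0, rpm=0)
throttle_to(4953): rpm ← 4953
set_airspeed(17.14): V ← 17.14 m/s
adjust_throttle(-1309): rpm ← 4953 -1309 = 3644
final state: V = 17.14 m/s, rpm = 3644 → n = rpm/60 = 60.733333 rev/s
target J* = 0.1735; solve J* = V/(n·D) for n: n = V/(J*·D) = 17.14/(0.1735 × 0.687) = 143.798581 rev/s
rpm = 60·n = 8627.914879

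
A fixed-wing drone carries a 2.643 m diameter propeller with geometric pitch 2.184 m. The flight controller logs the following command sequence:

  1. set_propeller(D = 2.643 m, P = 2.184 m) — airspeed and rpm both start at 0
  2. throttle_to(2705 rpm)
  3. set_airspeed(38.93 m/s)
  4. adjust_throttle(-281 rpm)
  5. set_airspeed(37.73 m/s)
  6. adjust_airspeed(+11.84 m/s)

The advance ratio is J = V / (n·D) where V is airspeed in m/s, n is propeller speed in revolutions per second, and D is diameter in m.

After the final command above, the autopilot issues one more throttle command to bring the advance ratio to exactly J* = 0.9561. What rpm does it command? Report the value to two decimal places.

rpm = 1176.98

set_propeller: D = 2.643 m, P = 2.184 m (p = P/D = 0.826334); state ← (V=0, rpm=0)
throttle_to(2705): rpm ← 2705
set_airspeed(38.93): V ← 38.93 m/s
adjust_throttle(-281): rpm ← 2705 -281 = 2424
set_airspeed(37.73): V ← 37.73 m/s
adjust_airspeed(+11.84): V ← 37.73 +11.84 = 49.57 m/s
final state: V = 49.57 m/s, rpm = 2424 → n = rpm/60 = 40.400000 rev/s
target J* = 0.9561; solve J* = V/(n·D) for n: n = V/(J*·D) = 49.57/(0.9561 × 2.643) = 19.616361 rev/s
rpm = 60·n = 1176.981639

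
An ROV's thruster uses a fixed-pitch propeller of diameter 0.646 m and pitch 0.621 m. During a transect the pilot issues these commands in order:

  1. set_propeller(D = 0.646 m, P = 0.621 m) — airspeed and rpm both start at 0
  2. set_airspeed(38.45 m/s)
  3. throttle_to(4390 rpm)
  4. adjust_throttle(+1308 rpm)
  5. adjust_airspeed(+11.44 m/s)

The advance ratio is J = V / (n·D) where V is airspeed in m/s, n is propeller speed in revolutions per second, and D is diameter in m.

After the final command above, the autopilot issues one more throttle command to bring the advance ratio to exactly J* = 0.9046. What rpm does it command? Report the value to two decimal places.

set_propeller: D = 0.646 m, P = 0.621 m (p = P/D = 0.961300); state ← (V=0, rpm=0)
set_airspeed(38.45): V ← 38.45 m/s
throttle_to(4390): rpm ← 4390
adjust_throttle(+1308): rpm ← 4390 +1308 = 5698
adjust_airspeed(+11.44): V ← 38.45 +11.44 = 49.89 m/s
final state: V = 49.89 m/s, rpm = 5698 → n = rpm/60 = 94.966667 rev/s
target J* = 0.9046; solve J* = V/(n·D) for n: n = V/(J*·D) = 49.89/(0.9046 × 0.646) = 85.373759 rev/s
rpm = 60·n = 5122.425525

rpm = 5122.43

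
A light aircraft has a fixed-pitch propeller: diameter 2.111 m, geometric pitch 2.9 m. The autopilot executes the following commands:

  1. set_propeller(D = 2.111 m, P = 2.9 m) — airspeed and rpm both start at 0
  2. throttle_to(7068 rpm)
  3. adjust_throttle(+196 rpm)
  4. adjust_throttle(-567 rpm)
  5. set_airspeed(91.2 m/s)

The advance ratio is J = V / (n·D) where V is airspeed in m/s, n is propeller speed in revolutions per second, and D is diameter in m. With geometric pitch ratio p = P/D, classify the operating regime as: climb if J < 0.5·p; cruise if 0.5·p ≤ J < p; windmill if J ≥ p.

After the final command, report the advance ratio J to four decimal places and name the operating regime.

J = 0.3871, regime = climb

set_propeller: D = 2.111 m, P = 2.9 m (p = P/D = 1.373757); state ← (V=0, rpm=0)
throttle_to(7068): rpm ← 7068
adjust_throttle(+196): rpm ← 7068 +196 = 7264
adjust_throttle(-567): rpm ← 7264 -567 = 6697
set_airspeed(91.2): V ← 91.2 m/s
final state: V = 91.2 m/s, rpm = 6697 → n = rpm/60 = 111.616667 rev/s
J = V / (n·D) = 91.2 / (111.616667 × 2.111) = 0.387059
regime bands: climb J<0.6869 | cruise [0.6869, 1.3738) | windmill J≥1.3738
J = 0.3871 → climb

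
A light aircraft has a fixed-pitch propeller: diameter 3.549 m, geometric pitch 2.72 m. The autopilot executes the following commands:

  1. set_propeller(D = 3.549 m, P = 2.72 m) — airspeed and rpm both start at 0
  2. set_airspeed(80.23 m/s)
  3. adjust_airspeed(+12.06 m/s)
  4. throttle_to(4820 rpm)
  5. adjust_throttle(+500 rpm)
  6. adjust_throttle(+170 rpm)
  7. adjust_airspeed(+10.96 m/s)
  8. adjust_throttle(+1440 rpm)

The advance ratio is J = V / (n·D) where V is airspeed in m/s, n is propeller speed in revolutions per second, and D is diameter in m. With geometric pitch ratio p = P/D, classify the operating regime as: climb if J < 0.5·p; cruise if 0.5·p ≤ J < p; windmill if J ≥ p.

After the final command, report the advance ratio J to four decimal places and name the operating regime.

set_propeller: D = 3.549 m, P = 2.72 m (p = P/D = 0.766413); state ← (V=0, rpm=0)
set_airspeed(80.23): V ← 80.23 m/s
adjust_airspeed(+12.06): V ← 80.23 +12.06 = 92.29 m/s
throttle_to(4820): rpm ← 4820
adjust_throttle(+500): rpm ← 4820 +500 = 5320
adjust_throttle(+170): rpm ← 5320 +170 = 5490
adjust_airspeed(+10.96): V ← 92.29 +10.96 = 103.25 m/s
adjust_throttle(+1440): rpm ← 5490 +1440 = 6930
final state: V = 103.25 m/s, rpm = 6930 → n = rpm/60 = 115.500000 rev/s
J = V / (n·D) = 103.25 / (115.500000 × 3.549) = 0.251885
regime bands: climb J<0.3832 | cruise [0.3832, 0.7664) | windmill J≥0.7664
J = 0.2519 → climb

J = 0.2519, regime = climb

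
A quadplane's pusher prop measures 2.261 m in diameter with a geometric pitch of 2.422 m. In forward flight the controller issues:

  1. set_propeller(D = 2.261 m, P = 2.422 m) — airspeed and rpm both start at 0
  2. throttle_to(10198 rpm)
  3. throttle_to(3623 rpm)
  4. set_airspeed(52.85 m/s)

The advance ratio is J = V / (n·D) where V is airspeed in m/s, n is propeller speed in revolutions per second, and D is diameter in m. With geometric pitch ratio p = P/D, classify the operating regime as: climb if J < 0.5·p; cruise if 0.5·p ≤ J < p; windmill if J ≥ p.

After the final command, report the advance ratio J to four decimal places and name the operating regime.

set_propeller: D = 2.261 m, P = 2.422 m (p = P/D = 1.071207); state ← (V=0, rpm=0)
throttle_to(10198): rpm ← 10198
throttle_to(3623): rpm ← 3623
set_airspeed(52.85): V ← 52.85 m/s
final state: V = 52.85 m/s, rpm = 3623 → n = rpm/60 = 60.383333 rev/s
J = V / (n·D) = 52.85 / (60.383333 × 2.261) = 0.387104
regime bands: climb J<0.5356 | cruise [0.5356, 1.0712) | windmill J≥1.0712
J = 0.3871 → climb

J = 0.3871, regime = climb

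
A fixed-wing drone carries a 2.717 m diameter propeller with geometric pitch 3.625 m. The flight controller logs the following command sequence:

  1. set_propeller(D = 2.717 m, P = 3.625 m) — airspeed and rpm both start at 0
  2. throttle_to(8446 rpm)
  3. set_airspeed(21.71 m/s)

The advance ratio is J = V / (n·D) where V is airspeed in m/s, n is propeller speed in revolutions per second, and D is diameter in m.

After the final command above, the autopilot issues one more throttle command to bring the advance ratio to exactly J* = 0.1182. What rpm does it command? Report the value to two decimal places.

set_propeller: D = 2.717 m, P = 3.625 m (p = P/D = 1.334192); state ← (V=0, rpm=0)
throttle_to(8446): rpm ← 8446
set_airspeed(21.71): V ← 21.71 m/s
final state: V = 21.71 m/s, rpm = 8446 → n = rpm/60 = 140.766667 rev/s
target J* = 0.1182; solve J* = V/(n·D) for n: n = V/(J*·D) = 21.71/(0.1182 × 2.717) = 67.600936 rev/s
rpm = 60·n = 4056.056153

rpm = 4056.06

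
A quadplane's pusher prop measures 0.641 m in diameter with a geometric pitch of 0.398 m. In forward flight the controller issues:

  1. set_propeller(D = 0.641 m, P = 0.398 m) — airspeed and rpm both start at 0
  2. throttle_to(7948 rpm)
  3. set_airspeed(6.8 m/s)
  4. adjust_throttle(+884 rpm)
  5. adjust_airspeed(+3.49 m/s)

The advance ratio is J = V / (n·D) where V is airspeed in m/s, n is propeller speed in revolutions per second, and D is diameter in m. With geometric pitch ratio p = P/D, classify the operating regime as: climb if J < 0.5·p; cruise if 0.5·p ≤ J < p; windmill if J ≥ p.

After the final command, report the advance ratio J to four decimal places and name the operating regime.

set_propeller: D = 0.641 m, P = 0.398 m (p = P/D = 0.620905); state ← (V=0, rpm=0)
throttle_to(7948): rpm ← 7948
set_airspeed(6.8): V ← 6.8 m/s
adjust_throttle(+884): rpm ← 7948 +884 = 8832
adjust_airspeed(+3.49): V ← 6.8 +3.49 = 10.29 m/s
final state: V = 10.29 m/s, rpm = 8832 → n = rpm/60 = 147.200000 rev/s
J = V / (n·D) = 10.29 / (147.200000 × 0.641) = 0.109056
regime bands: climb J<0.3105 | cruise [0.3105, 0.6209) | windmill J≥0.6209
J = 0.1091 → climb

J = 0.1091, regime = climb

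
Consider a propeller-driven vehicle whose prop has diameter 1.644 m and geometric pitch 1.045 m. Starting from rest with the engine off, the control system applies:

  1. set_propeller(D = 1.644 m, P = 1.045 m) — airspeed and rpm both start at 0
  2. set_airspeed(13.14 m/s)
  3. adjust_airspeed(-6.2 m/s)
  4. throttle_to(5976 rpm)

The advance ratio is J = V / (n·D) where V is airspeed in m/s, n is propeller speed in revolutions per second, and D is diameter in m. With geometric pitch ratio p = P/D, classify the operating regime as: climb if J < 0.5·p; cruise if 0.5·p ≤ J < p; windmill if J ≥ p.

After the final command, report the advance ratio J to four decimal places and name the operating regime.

J = 0.0424, regime = climb

set_propeller: D = 1.644 m, P = 1.045 m (p = P/D = 0.635645); state ← (V=0, rpm=0)
set_airspeed(13.14): V ← 13.14 m/s
adjust_airspeed(-6.2): V ← 13.14 -6.2 = 6.94 m/s
throttle_to(5976): rpm ← 5976
final state: V = 6.94 m/s, rpm = 5976 → n = rpm/60 = 99.600000 rev/s
J = V / (n·D) = 6.94 / (99.600000 × 1.644) = 0.042384
regime bands: climb J<0.3178 | cruise [0.3178, 0.6356) | windmill J≥0.6356
J = 0.0424 → climb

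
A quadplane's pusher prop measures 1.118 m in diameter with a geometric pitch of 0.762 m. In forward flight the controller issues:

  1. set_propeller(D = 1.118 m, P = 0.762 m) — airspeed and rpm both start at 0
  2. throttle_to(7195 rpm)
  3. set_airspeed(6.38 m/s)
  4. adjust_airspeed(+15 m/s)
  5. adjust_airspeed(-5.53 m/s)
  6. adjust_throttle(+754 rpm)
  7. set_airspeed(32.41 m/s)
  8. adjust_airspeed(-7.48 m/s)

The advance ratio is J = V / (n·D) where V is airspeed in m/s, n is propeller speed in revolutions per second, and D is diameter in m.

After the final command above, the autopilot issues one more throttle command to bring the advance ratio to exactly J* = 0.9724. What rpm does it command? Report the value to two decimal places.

rpm = 1375.90

set_propeller: D = 1.118 m, P = 0.762 m (p = P/D = 0.681574); state ← (V=0, rpm=0)
throttle_to(7195): rpm ← 7195
set_airspeed(6.38): V ← 6.38 m/s
adjust_airspeed(+15): V ← 6.38 +15 = 21.38 m/s
adjust_airspeed(-5.53): V ← 21.38 -5.53 = 15.85 m/s
adjust_throttle(+754): rpm ← 7195 +754 = 7949
set_airspeed(32.41): V ← 32.41 m/s
adjust_airspeed(-7.48): V ← 32.41 -7.48 = 24.93 m/s
final state: V = 24.93 m/s, rpm = 7949 → n = rpm/60 = 132.483333 rev/s
target J* = 0.9724; solve J* = V/(n·D) for n: n = V/(J*·D) = 24.93/(0.9724 × 1.118) = 22.931662 rev/s
rpm = 60·n = 1375.899697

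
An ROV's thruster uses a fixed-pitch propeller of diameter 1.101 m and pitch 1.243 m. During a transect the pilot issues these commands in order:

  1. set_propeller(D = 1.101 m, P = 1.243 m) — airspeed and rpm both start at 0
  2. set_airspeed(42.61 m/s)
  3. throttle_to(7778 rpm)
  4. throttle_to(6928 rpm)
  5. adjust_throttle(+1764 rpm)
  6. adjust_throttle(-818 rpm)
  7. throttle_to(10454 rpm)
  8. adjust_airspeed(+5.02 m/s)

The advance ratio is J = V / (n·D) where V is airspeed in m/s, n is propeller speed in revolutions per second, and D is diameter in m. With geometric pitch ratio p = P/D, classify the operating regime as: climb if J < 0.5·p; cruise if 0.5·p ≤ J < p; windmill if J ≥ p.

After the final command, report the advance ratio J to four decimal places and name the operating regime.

set_propeller: D = 1.101 m, P = 1.243 m (p = P/D = 1.128974); state ← (V=0, rpm=0)
set_airspeed(42.61): V ← 42.61 m/s
throttle_to(7778): rpm ← 7778
throttle_to(6928): rpm ← 6928
adjust_throttle(+1764): rpm ← 6928 +1764 = 8692
adjust_throttle(-818): rpm ← 8692 -818 = 7874
throttle_to(10454): rpm ← 10454
adjust_airspeed(+5.02): V ← 42.61 +5.02 = 47.63 m/s
final state: V = 47.63 m/s, rpm = 10454 → n = rpm/60 = 174.233333 rev/s
J = V / (n·D) = 47.63 / (174.233333 × 1.101) = 0.248292
regime bands: climb J<0.5645 | cruise [0.5645, 1.1290) | windmill J≥1.1290
J = 0.2483 → climb

J = 0.2483, regime = climb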